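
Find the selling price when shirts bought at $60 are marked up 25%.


Calculate the markup amount:
25% of $60 = $15
Add to cost:
$60 + $15 = $75

$75


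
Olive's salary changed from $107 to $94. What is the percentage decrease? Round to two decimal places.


Find the absolute change:
|94 - 107| = 13
Divide by original and multiply by 100:
13 / 107 x 100 = 12.1495...% ≈ 12.15%

12.15%


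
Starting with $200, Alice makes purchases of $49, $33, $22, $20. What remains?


Add up expenses:
$49 + $33 + $22 + $20 = $124
Subtract from budget:
$200 - $124 = $76

$76


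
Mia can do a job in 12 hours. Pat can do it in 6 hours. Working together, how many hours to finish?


Mia's rate: 1/12 of the job per hour
Pat's rate: 1/6 of the job per hour
Combined rate: 1/12 + 1/6 = 1/4 per hour
Time = 1 / (1/4) = 4 hours

4 hours


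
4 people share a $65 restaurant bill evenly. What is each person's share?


Total bill: $65
Number of people: 4
Each pays: $65 / 4 = $16.25

$16.25


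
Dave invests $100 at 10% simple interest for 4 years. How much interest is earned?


Use the formula I = P x R x T / 100
P x R x T = 100 x 10 x 4 = 4000
I = 4000 / 100 = $40

$40


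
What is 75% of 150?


Convert percentage to decimal:
75% = 0.75
Multiply:
150 x 0.75 = 112.5

112.5


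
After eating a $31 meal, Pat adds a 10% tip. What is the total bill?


Calculate the tip:
10% of $31 = $3.10
Add tip to meal cost:
$31 + $3.10 = $34.10

$34.10


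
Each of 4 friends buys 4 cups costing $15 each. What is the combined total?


Cost per person:
4 x $15 = $60
Group total:
4 x $60 = $240

$240


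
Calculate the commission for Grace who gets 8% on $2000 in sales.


Convert rate to decimal:
8% = 0.08
Multiply by sales:
$2000 x 0.08 = $160

$160


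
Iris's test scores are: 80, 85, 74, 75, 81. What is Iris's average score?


Add the scores:
80 + 85 + 74 + 75 + 81 = 395
Divide by the number of tests:
395 / 5 = 79

79


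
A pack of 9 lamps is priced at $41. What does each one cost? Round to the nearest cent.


Total cost: $41
Number of items: 9
Unit price: $41 / 9 = $4.5555... ≈ $4.56

$4.56


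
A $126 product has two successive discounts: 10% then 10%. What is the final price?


First discount:
10% of $126 = $12.60
Price after first discount:
$126 - $12.60 = $113.40
Second discount:
10% of $113.40 = $11.34
Final price:
$113.40 - $11.34 = $102.06

$102.06


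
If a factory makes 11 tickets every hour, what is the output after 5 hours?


Production rate: 11 tickets per hour
Time: 5 hours
Total: 11 x 5 = 55 tickets

55 tickets


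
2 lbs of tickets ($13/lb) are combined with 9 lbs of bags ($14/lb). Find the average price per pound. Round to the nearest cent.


Cost of tickets:
2 x $13 = $26
Cost of bags:
9 x $14 = $126
Total cost: $26 + $126 = $152
Total weight: 11 lbs
Average: $152 / 11 = $13.8181... ≈ $13.82/lb

$13.82/lb


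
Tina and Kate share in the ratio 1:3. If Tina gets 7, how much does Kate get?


Find the multiplier:
7 / 1 = 7
Apply to Kate's share:
3 x 7 = 21

21


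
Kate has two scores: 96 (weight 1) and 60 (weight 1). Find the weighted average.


Weighted sum:
1 x 96 + 1 x 60 = 156
Total weight:
1 + 1 = 2
Weighted average:
156 / 2 = 78

78


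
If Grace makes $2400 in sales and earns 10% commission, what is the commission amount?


Convert rate to decimal:
10% = 0.1
Multiply by sales:
$2400 x 0.1 = $240

$240


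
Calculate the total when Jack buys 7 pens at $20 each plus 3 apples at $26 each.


Cost of pens:
7 x $20 = $140
Cost of apples:
3 x $26 = $78
Add both:
$140 + $78 = $218

$218


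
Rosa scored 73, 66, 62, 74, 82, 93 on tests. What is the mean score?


Add the scores:
73 + 66 + 62 + 74 + 82 + 93 = 450
Divide by the number of tests:
450 / 6 = 75

75


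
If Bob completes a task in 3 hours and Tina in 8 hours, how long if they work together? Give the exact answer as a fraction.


Bob's rate: 1/3 of the job per hour
Tina's rate: 1/8 of the job per hour
Combined rate: 1/3 + 1/8 = 11/24 per hour
Time = 1 / (11/24) = 24/11 hours (≈ 2.18 hours)

24/11 hours


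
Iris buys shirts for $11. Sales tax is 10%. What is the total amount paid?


Calculate the tax:
10% of $11 = $1.10
Add tax to price:
$11 + $1.10 = $12.10

$12.10


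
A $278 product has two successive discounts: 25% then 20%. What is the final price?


First discount:
25% of $278 = $69.50
Price after first discount:
$278 - $69.50 = $208.50
Second discount:
20% of $208.50 = $41.70
Final price:
$208.50 - $41.70 = $166.80

$166.80


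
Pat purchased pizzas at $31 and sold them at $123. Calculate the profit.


Selling price = $123
Cost price = $31
Profit = selling price - cost price:
Profit = $123 - $31 = $92

$92


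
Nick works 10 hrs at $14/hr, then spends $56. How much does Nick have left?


Calculate earnings:
10 x $14 = $140
Subtract spending:
$140 - $56 = $84

$84


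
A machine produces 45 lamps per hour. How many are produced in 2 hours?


Production rate: 45 lamps per hour
Time: 2 hours
Total: 45 x 2 = 90 lamps

90 lamps


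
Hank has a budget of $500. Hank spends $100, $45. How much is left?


Add up expenses:
$100 + $45 = $145
Subtract from budget:
$500 - $145 = $355

$355


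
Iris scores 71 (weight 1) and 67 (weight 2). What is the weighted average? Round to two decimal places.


Weighted sum:
1 x 71 + 2 x 67 = 205
Total weight:
1 + 2 = 3
Weighted average:
205 / 3 = 68.3333... ≈ 68.33

68.33


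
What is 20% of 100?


Convert percentage to decimal:
20% = 0.2
Multiply:
100 x 0.2 = 20

20


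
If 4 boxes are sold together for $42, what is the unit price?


Total cost: $42
Number of items: 4
Unit price: $42 / 4 = $10.50

$10.50


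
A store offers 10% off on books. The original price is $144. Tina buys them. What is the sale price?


Calculate the discount amount:
10% of $144 = $14.40
Subtract from original:
$144 - $14.40 = $129.60

$129.60


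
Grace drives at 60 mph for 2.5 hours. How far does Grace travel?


Use the formula: distance = speed x time
Speed = 60 mph, Time = 2.5 hours
60 x 2.5 = 150 miles

150 miles


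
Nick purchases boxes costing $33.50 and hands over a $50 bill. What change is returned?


Start with the amount paid:
$50
Subtract the price:
$50 - $33.50 = $16.50

$16.50


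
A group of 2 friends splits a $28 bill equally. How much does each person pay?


Total bill: $28
Number of people: 2
Each pays: $28 / 2 = $14

$14


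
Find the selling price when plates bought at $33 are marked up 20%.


Calculate the markup amount:
20% of $33 = $6.60
Add to cost:
$33 + $6.60 = $39.60

$39.60


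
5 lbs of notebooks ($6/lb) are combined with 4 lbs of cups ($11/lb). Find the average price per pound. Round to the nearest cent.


Cost of notebooks:
5 x $6 = $30
Cost of cups:
4 x $11 = $44
Total cost: $30 + $44 = $74
Total weight: 9 lbs
Average: $74 / 9 = $8.2222... ≈ $8.22/lb

$8.22/lb


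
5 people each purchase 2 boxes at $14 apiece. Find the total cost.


Cost per person:
2 x $14 = $28
Group total:
5 x $28 = $140

$140


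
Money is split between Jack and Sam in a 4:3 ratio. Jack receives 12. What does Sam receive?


Find the multiplier:
12 / 4 = 3
Apply to Sam's share:
3 x 3 = 9

9


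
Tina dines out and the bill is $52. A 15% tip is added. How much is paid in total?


Calculate the tip:
15% of $52 = $7.80
Add tip to meal cost:
$52 + $7.80 = $59.80

$59.80


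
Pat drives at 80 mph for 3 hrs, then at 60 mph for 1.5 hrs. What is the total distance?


Leg 1 distance:
80 x 3 = 240 miles
Leg 2 distance:
60 x 1.5 = 90 miles
Total distance:
240 + 90 = 330 miles

330 miles


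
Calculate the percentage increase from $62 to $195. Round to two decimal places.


Find the absolute change:
|195 - 62| = 133
Divide by original and multiply by 100:
133 / 62 x 100 = 214.5161...% ≈ 214.52%

214.52%


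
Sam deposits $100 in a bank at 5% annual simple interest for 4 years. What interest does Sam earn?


Use the formula I = P x R x T / 100
P x R x T = 100 x 5 x 4 = 2000
I = 2000 / 100 = $20

$20


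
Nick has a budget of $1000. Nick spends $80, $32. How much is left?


Add up expenses:
$80 + $32 = $112
Subtract from budget:
$1000 - $112 = $888

$888


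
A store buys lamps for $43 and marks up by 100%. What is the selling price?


Calculate the markup amount:
100% of $43 = $43
Add to cost:
$43 + $43 = $86

$86


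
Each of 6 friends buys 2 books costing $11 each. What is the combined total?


Cost per person:
2 x $11 = $22
Group total:
6 x $22 = $132

$132


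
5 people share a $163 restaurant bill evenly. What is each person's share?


Total bill: $163
Number of people: 5
Each pays: $163 / 5 = $32.60

$32.60


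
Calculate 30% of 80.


Convert percentage to decimal:
30% = 0.3
Multiply:
80 x 0.3 = 24

24


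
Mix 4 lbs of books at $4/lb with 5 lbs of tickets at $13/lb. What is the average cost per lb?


Cost of books:
4 x $4 = $16
Cost of tickets:
5 x $13 = $65
Total cost: $16 + $65 = $81
Total weight: 9 lbs
Average: $81 / 9 = $9/lb

$9/lb


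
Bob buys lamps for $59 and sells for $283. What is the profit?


Selling price = $283
Cost price = $59
Profit = selling price - cost price:
Profit = $283 - $59 = $224

$224


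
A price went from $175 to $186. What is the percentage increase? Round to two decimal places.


Find the absolute change:
|186 - 175| = 11
Divide by original and multiply by 100:
11 / 175 x 100 = 6.2857...% ≈ 6.29%

6.29%


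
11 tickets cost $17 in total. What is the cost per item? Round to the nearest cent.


Total cost: $17
Number of items: 11
Unit price: $17 / 11 = $1.5454... ≈ $1.55

$1.55


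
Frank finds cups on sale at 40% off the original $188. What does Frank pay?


Calculate the discount amount:
40% of $188 = $75.20
Subtract from original:
$188 - $75.20 = $112.80

$112.80


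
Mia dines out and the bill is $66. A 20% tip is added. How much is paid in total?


Calculate the tip:
20% of $66 = $13.20
Add tip to meal cost:
$66 + $13.20 = $79.20

$79.20


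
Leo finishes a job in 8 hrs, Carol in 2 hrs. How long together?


Leo's rate: 1/8 of the job per hour
Carol's rate: 1/2 of the job per hour
Combined rate: 1/8 + 1/2 = 5/8 per hour
Time = 1 / (5/8) = 8/5 = 1.6 hours

1.6 hours


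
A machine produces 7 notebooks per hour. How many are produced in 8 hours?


Production rate: 7 notebooks per hour
Time: 8 hours
Total: 7 x 8 = 56 notebooks

56 notebooks


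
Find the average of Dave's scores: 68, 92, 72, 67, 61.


Add the scores:
68 + 92 + 72 + 67 + 61 = 360
Divide by the number of tests:
360 / 5 = 72

72


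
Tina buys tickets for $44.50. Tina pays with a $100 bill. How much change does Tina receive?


Start with the amount paid:
$100
Subtract the price:
$100 - $44.50 = $55.50

$55.50


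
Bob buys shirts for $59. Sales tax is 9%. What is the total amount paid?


Calculate the tax:
9% of $59 = $5.31
Add tax to price:
$59 + $5.31 = $64.31

$64.31


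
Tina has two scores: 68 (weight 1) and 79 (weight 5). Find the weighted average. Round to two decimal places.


Weighted sum:
1 x 68 + 5 x 79 = 463
Total weight:
1 + 5 = 6
Weighted average:
463 / 6 = 77.1666... ≈ 77.17

77.17


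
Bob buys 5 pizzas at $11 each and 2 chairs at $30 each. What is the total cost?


Cost of pizzas:
5 x $11 = $55
Cost of chairs:
2 x $30 = $60
Add both:
$55 + $60 = $115

$115


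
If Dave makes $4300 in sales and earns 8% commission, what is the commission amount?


Convert rate to decimal:
8% = 0.08
Multiply by sales:
$4300 x 0.08 = $344

$344


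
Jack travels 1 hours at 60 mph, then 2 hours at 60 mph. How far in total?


Leg 1 distance:
60 x 1 = 60 miles
Leg 2 distance:
60 x 2 = 120 miles
Total distance:
60 + 120 = 180 miles

180 miles


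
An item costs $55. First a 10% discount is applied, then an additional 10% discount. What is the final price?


First discount:
10% of $55 = $5.50
Price after first discount:
$55 - $5.50 = $49.50
Second discount:
10% of $49.50 = $4.95
Final price:
$49.50 - $4.95 = $44.55

$44.55


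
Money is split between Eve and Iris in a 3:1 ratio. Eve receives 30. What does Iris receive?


Find the multiplier:
30 / 3 = 10
Apply to Iris's share:
1 x 10 = 10

10


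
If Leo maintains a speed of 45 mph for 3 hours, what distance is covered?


Use the formula: distance = speed x time
Speed = 45 mph, Time = 3 hours
45 x 3 = 135 miles

135 miles


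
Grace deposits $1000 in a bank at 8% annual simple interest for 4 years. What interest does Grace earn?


Use the formula I = P x R x T / 100
P x R x T = 1000 x 8 x 4 = 32000
I = 32000 / 100 = $320

$320


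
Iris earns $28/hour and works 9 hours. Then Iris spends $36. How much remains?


Calculate earnings:
9 x $28 = $252
Subtract spending:
$252 - $36 = $216

$216


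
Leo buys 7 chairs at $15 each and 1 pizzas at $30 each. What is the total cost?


Cost of chairs:
7 x $15 = $105
Cost of pizzas:
1 x $30 = $30
Add both:
$105 + $30 = $135

$135


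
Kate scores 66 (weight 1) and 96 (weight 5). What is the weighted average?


Weighted sum:
1 x 66 + 5 x 96 = 546
Total weight:
1 + 5 = 6
Weighted average:
546 / 6 = 91

91


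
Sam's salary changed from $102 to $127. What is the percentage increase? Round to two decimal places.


Find the absolute change:
|127 - 102| = 25
Divide by original and multiply by 100:
25 / 102 x 100 = 24.5098...% ≈ 24.51%

24.51%


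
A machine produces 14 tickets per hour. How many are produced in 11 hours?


Production rate: 14 tickets per hour
Time: 11 hours
Total: 14 x 11 = 154 tickets

154 tickets


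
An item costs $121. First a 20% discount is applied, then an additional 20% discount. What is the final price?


First discount:
20% of $121 = $24.20
Price after first discount:
$121 - $24.20 = $96.80
Second discount:
20% of $96.80 = $19.36
Final price:
$96.80 - $19.36 = $77.44

$77.44


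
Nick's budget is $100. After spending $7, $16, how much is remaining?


Add up expenses:
$7 + $16 = $23
Subtract from budget:
$100 - $23 = $77

$77


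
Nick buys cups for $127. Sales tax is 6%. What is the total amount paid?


Calculate the tax:
6% of $127 = $7.62
Add tax to price:
$127 + $7.62 = $134.62

$134.62


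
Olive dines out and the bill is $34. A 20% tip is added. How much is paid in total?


Calculate the tip:
20% of $34 = $6.80
Add tip to meal cost:
$34 + $6.80 = $40.80

$40.80


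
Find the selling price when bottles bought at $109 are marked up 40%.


Calculate the markup amount:
40% of $109 = $43.60
Add to cost:
$109 + $43.60 = $152.60

$152.60


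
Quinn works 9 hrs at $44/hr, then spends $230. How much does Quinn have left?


Calculate earnings:
9 x $44 = $396
Subtract spending:
$396 - $230 = $166

$166


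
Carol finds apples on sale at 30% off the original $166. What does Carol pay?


Calculate the discount amount:
30% of $166 = $49.80
Subtract from original:
$166 - $49.80 = $116.20

$116.20


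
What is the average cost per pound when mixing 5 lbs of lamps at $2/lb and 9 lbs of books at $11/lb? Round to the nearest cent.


Cost of lamps:
5 x $2 = $10
Cost of books:
9 x $11 = $99
Total cost: $10 + $99 = $109
Total weight: 14 lbs
Average: $109 / 14 = $7.7857... ≈ $7.79/lb

$7.79/lb


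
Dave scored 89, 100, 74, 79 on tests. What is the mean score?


Add the scores:
89 + 100 + 74 + 79 = 342
Divide by the number of tests:
342 / 4 = 85.5

85.5


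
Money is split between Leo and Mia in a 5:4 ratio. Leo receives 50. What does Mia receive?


Find the multiplier:
50 / 5 = 10
Apply to Mia's share:
4 x 10 = 40

40


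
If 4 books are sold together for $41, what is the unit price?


Total cost: $41
Number of items: 4
Unit price: $41 / 4 = $10.25

$10.25


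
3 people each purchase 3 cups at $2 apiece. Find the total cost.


Cost per person:
3 x $2 = $6
Group total:
3 x $6 = $18

$18


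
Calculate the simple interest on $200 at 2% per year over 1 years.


Use the formula I = P x R x T / 100
P x R x T = 200 x 2 x 1 = 400
I = 400 / 100 = $4

$4


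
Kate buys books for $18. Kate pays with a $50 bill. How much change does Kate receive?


Start with the amount paid:
$50
Subtract the price:
$50 - $18 = $32

$32


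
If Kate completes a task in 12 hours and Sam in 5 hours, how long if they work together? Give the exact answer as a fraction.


Kate's rate: 1/12 of the job per hour
Sam's rate: 1/5 of the job per hour
Combined rate: 1/12 + 1/5 = 17/60 per hour
Time = 1 / (17/60) = 60/17 hours (≈ 3.53 hours)

60/17 hours


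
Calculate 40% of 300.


Convert percentage to decimal:
40% = 0.4
Multiply:
300 x 0.4 = 120

120


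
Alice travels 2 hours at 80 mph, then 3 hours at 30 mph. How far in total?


Leg 1 distance:
80 x 2 = 160 miles
Leg 2 distance:
30 x 3 = 90 miles
Total distance:
160 + 90 = 250 miles

250 miles


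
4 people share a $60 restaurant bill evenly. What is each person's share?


Total bill: $60
Number of people: 4
Each pays: $60 / 4 = $15

$15


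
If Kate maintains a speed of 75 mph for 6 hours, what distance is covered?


Use the formula: distance = speed x time
Speed = 75 mph, Time = 6 hours
75 x 6 = 450 miles

450 miles


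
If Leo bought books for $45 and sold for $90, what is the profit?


Selling price = $90
Cost price = $45
Profit = selling price - cost price:
Profit = $90 - $45 = $45

$45


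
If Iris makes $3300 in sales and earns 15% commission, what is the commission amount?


Convert rate to decimal:
15% = 0.15
Multiply by sales:
$3300 x 0.15 = $495

$495


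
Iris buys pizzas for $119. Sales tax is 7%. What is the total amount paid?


Calculate the tax:
7% of $119 = $8.33
Add tax to price:
$119 + $8.33 = $127.33

$127.33


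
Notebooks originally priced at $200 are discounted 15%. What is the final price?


Calculate the discount amount:
15% of $200 = $30
Subtract from original:
$200 - $30 = $170

$170


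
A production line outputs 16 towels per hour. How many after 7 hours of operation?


Production rate: 16 towels per hour
Time: 7 hours
Total: 16 x 7 = 112 towels

112 towels


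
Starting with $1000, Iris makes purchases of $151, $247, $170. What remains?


Add up expenses:
$151 + $247 + $170 = $568
Subtract from budget:
$1000 - $568 = $432

$432


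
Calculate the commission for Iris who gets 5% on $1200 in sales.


Convert rate to decimal:
5% = 0.05
Multiply by sales:
$1200 x 0.05 = $60

$60


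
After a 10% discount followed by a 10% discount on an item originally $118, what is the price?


First discount:
10% of $118 = $11.80
Price after first discount:
$118 - $11.80 = $106.20
Second discount:
10% of $106.20 = $10.62
Final price:
$106.20 - $10.62 = $95.58

$95.58


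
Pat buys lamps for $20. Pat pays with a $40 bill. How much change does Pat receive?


Start with the amount paid:
$40
Subtract the price:
$40 - $20 = $20

$20


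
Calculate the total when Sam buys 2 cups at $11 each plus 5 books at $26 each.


Cost of cups:
2 x $11 = $22
Cost of books:
5 x $26 = $130
Add both:
$22 + $130 = $152

$152


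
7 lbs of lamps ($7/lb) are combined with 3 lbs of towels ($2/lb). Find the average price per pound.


Cost of lamps:
7 x $7 = $49
Cost of towels:
3 x $2 = $6
Total cost: $49 + $6 = $55
Total weight: 10 lbs
Average: $55 / 10 = $5.50/lb

$5.50/lb


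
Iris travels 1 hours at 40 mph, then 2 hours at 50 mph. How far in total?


Leg 1 distance:
40 x 1 = 40 miles
Leg 2 distance:
50 x 2 = 100 miles
Total distance:
40 + 100 = 140 miles

140 miles


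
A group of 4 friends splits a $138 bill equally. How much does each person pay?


Total bill: $138
Number of people: 4
Each pays: $138 / 4 = $34.50

$34.50


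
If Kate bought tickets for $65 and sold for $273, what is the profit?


Selling price = $273
Cost price = $65
Profit = selling price - cost price:
Profit = $273 - $65 = $208

$208


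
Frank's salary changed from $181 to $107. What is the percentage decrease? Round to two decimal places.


Find the absolute change:
|107 - 181| = 74
Divide by original and multiply by 100:
74 / 181 x 100 = 40.8839...% ≈ 40.88%

40.88%


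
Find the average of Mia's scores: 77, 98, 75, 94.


Add the scores:
77 + 98 + 75 + 94 = 344
Divide by the number of tests:
344 / 4 = 86

86


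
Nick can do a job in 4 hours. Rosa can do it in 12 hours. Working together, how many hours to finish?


Nick's rate: 1/4 of the job per hour
Rosa's rate: 1/12 of the job per hour
Combined rate: 1/4 + 1/12 = 1/3 per hour
Time = 1 / (1/3) = 3 hours

3 hours


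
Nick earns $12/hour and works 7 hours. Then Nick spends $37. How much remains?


Calculate earnings:
7 x $12 = $84
Subtract spending:
$84 - $37 = $47

$47


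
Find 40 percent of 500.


Convert percentage to decimal:
40% = 0.4
Multiply:
500 x 0.4 = 200

200


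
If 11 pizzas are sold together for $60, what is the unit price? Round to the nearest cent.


Total cost: $60
Number of items: 11
Unit price: $60 / 11 = $5.4545... ≈ $5.45

$5.45


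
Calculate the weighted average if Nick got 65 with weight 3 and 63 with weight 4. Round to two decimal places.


Weighted sum:
3 x 65 + 4 x 63 = 447
Total weight:
3 + 4 = 7
Weighted average:
447 / 7 = 63.8571... ≈ 63.86

63.86


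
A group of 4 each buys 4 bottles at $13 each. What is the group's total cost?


Cost per person:
4 x $13 = $52
Group total:
4 x $52 = $208

$208


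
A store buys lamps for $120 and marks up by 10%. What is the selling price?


Calculate the markup amount:
10% of $120 = $12
Add to cost:
$120 + $12 = $132

$132


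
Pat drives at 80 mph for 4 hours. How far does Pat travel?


Use the formula: distance = speed x time
Speed = 80 mph, Time = 4 hours
80 x 4 = 320 miles

320 miles


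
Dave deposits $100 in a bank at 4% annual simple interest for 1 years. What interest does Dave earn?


Use the formula I = P x R x T / 100
P x R x T = 100 x 4 x 1 = 400
I = 400 / 100 = $4

$4


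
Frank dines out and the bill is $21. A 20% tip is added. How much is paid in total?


Calculate the tip:
20% of $21 = $4.20
Add tip to meal cost:
$21 + $4.20 = $25.20

$25.20


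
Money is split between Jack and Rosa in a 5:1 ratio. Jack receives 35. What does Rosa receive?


Find the multiplier:
35 / 5 = 7
Apply to Rosa's share:
1 x 7 = 7

7


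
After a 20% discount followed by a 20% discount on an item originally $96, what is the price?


First discount:
20% of $96 = $19.20
Price after first discount:
$96 - $19.20 = $76.80
Second discount:
20% of $76.80 = $15.36
Final price:
$76.80 - $15.36 = $61.44

$61.44


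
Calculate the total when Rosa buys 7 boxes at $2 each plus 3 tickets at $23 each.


Cost of boxes:
7 x $2 = $14
Cost of tickets:
3 x $23 = $69
Add both:
$14 + $69 = $83

$83


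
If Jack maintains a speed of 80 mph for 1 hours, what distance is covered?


Use the formula: distance = speed x time
Speed = 80 mph, Time = 1 hours
80 x 1 = 80 miles

80 miles


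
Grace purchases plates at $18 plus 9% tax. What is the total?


Calculate the tax:
9% of $18 = $1.62
Add tax to price:
$18 + $1.62 = $19.62

$19.62


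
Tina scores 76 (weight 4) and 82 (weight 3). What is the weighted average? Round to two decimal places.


Weighted sum:
4 x 76 + 3 x 82 = 550
Total weight:
4 + 3 = 7
Weighted average:
550 / 7 = 78.5714... ≈ 78.57

78.57


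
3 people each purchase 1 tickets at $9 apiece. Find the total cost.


Cost per person:
1 x $9 = $9
Group total:
3 x $9 = $27

$27


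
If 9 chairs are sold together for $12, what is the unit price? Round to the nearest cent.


Total cost: $12
Number of items: 9
Unit price: $12 / 9 = $1.3333... ≈ $1.33

$1.33


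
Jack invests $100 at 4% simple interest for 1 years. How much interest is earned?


Use the formula I = P x R x T / 100
P x R x T = 100 x 4 x 1 = 400
I = 400 / 100 = $4

$4


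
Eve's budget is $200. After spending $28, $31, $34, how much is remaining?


Add up expenses:
$28 + $31 + $34 = $93
Subtract from budget:
$200 - $93 = $107

$107


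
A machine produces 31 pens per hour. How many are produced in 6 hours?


Production rate: 31 pens per hour
Time: 6 hours
Total: 31 x 6 = 186 pens

186 pens


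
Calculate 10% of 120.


Convert percentage to decimal:
10% = 0.1
Multiply:
120 x 0.1 = 12

12


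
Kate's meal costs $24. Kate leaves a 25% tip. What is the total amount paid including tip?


Calculate the tip:
25% of $24 = $6
Add tip to meal cost:
$24 + $6 = $30

$30


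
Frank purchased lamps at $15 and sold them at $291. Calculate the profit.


Selling price = $291
Cost price = $15
Profit = selling price - cost price:
Profit = $291 - $15 = $276

$276


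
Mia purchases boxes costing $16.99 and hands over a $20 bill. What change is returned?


Start with the amount paid:
$20
Subtract the price:
$20 - $16.99 = $3.01

$3.01


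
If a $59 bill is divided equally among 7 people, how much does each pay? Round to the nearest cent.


Total bill: $59
Number of people: 7
Each pays: $59 / 7 = $8.4285... ≈ $8.43

$8.43


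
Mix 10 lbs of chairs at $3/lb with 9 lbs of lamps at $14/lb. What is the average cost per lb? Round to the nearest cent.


Cost of chairs:
10 x $3 = $30
Cost of lamps:
9 x $14 = $126
Total cost: $30 + $126 = $156
Total weight: 19 lbs
Average: $156 / 19 = $8.2105... ≈ $8.21/lb

$8.21/lb


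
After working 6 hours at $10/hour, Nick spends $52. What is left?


Calculate earnings:
6 x $10 = $60
Subtract spending:
$60 - $52 = $8

$8


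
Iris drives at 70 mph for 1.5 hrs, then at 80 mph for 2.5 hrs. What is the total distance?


Leg 1 distance:
70 x 1.5 = 105 miles
Leg 2 distance:
80 x 2.5 = 200 miles
Total distance:
105 + 200 = 305 miles

305 miles


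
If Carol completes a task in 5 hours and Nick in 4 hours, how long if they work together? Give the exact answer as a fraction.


Carol's rate: 1/5 of the job per hour
Nick's rate: 1/4 of the job per hour
Combined rate: 1/5 + 1/4 = 9/20 per hour
Time = 1 / (9/20) = 20/9 hours (≈ 2.22 hours)

20/9 hours


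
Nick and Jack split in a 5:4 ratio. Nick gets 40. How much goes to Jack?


Find the multiplier:
40 / 5 = 8
Apply to Jack's share:
4 x 8 = 32

32


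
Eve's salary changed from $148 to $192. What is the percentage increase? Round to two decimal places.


Find the absolute change:
|192 - 148| = 44
Divide by original and multiply by 100:
44 / 148 x 100 = 29.7297...% ≈ 29.73%

29.73%


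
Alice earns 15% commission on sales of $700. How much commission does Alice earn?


Convert rate to decimal:
15% = 0.15
Multiply by sales:
$700 x 0.15 = $105

$105


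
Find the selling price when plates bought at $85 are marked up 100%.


Calculate the markup amount:
100% of $85 = $85
Add to cost:
$85 + $85 = $170

$170


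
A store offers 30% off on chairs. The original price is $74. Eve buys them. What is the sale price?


Calculate the discount amount:
30% of $74 = $22.20
Subtract from original:
$74 - $22.20 = $51.80

$51.80


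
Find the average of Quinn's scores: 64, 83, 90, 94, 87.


Add the scores:
64 + 83 + 90 + 94 + 87 = 418
Divide by the number of tests:
418 / 5 = 83.6

83.6


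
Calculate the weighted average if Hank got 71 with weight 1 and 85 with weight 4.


Weighted sum:
1 x 71 + 4 x 85 = 411
Total weight:
1 + 4 = 5
Weighted average:
411 / 5 = 82.2

82.2


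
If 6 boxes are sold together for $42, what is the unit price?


Total cost: $42
Number of items: 6
Unit price: $42 / 6 = $7

$7


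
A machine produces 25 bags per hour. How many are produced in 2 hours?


Production rate: 25 bags per hour
Time: 2 hours
Total: 25 x 2 = 50 bags

50 bags


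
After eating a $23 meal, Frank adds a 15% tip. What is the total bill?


Calculate the tip:
15% of $23 = $3.45
Add tip to meal cost:
$23 + $3.45 = $26.45

$26.45


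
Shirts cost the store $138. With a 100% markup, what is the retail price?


Calculate the markup amount:
100% of $138 = $138
Add to cost:
$138 + $138 = $276

$276


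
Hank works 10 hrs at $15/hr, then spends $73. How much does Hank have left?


Calculate earnings:
10 x $15 = $150
Subtract spending:
$150 - $73 = $77

$77


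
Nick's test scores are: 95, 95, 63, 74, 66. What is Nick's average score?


Add the scores:
95 + 95 + 63 + 74 + 66 = 393
Divide by the number of tests:
393 / 5 = 78.6

78.6


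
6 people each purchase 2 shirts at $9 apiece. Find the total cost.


Cost per person:
2 x $9 = $18
Group total:
6 x $18 = $108

$108


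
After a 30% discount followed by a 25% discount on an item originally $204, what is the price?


First discount:
30% of $204 = $61.20
Price after first discount:
$204 - $61.20 = $142.80
Second discount:
25% of $142.80 = $35.70
Final price:
$142.80 - $35.70 = $107.10

$107.10


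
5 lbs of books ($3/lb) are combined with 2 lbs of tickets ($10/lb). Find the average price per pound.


Cost of books:
5 x $3 = $15
Cost of tickets:
2 x $10 = $20
Total cost: $15 + $20 = $35
Total weight: 7 lbs
Average: $35 / 7 = $5/lb

$5/lb


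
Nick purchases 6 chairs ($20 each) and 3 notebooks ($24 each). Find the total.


Cost of chairs:
6 x $20 = $120
Cost of notebooks:
3 x $24 = $72
Add both:
$120 + $72 = $192

$192


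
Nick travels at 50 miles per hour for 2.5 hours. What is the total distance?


Use the formula: distance = speed x time
Speed = 50 mph, Time = 2.5 hours
50 x 2.5 = 125 miles

125 miles


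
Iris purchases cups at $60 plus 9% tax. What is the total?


Calculate the tax:
9% of $60 = $5.40
Add tax to price:
$60 + $5.40 = $65.40

$65.40


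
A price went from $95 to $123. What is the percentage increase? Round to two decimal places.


Find the absolute change:
|123 - 95| = 28
Divide by original and multiply by 100:
28 / 95 x 100 = 29.4736...% ≈ 29.47%

29.47%


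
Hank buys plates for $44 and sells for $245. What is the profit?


Selling price = $245
Cost price = $44
Profit = selling price - cost price:
Profit = $245 - $44 = $201

$201


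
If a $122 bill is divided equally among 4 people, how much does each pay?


Total bill: $122
Number of people: 4
Each pays: $122 / 4 = $30.50

$30.50


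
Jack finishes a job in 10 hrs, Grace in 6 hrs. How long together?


Jack's rate: 1/10 of the job per hour
Grace's rate: 1/6 of the job per hour
Combined rate: 1/10 + 1/6 = 4/15 per hour
Time = 1 / (4/15) = 15/4 = 3.75 hours

3.75 hours


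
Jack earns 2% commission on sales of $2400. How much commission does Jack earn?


Convert rate to decimal:
2% = 0.02
Multiply by sales:
$2400 x 0.02 = $48

$48


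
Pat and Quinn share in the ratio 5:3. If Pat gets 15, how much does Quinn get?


Find the multiplier:
15 / 5 = 3
Apply to Quinn's share:
3 x 3 = 9

9


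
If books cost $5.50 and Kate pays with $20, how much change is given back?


Start with the amount paid:
$20
Subtract the price:
$20 - $5.50 = $14.50

$14.50


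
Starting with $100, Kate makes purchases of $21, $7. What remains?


Add up expenses:
$21 + $7 = $28
Subtract from budget:
$100 - $28 = $72

$72


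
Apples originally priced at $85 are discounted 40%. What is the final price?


Calculate the discount amount:
40% of $85 = $34
Subtract from original:
$85 - $34 = $51

$51


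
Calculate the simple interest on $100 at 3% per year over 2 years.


Use the formula I = P x R x T / 100
P x R x T = 100 x 3 x 2 = 600
I = 600 / 100 = $6

$6


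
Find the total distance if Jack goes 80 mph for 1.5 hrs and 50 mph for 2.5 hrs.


Leg 1 distance:
80 x 1.5 = 120 miles
Leg 2 distance:
50 x 2.5 = 125 miles
Total distance:
120 + 125 = 245 miles

245 miles


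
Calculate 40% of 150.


Convert percentage to decimal:
40% = 0.4
Multiply:
150 x 0.4 = 60

60


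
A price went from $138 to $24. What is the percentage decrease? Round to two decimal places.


Find the absolute change:
|24 - 138| = 114
Divide by original and multiply by 100:
114 / 138 x 100 = 82.6086...% ≈ 82.61%

82.61%


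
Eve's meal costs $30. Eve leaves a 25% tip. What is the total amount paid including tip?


Calculate the tip:
25% of $30 = $7.50
Add tip to meal cost:
$30 + $7.50 = $37.50

$37.50


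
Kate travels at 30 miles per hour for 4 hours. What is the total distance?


Use the formula: distance = speed x time
Speed = 30 mph, Time = 4 hours
30 x 4 = 120 miles

120 miles


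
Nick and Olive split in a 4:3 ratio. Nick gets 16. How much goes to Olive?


Find the multiplier:
16 / 4 = 4
Apply to Olive's share:
3 x 4 = 12

12


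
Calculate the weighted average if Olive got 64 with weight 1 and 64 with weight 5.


Weighted sum:
1 x 64 + 5 x 64 = 384
Total weight:
1 + 5 = 6
Weighted average:
384 / 6 = 64

64


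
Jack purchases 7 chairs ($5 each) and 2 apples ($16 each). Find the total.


Cost of chairs:
7 x $5 = $35
Cost of apples:
2 x $16 = $32
Add both:
$35 + $32 = $67

$67


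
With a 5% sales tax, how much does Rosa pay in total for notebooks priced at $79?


Calculate the tax:
5% of $79 = $3.95
Add tax to price:
$79 + $3.95 = $82.95

$82.95


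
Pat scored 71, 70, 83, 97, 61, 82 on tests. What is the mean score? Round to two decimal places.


Add the scores:
71 + 70 + 83 + 97 + 61 + 82 = 464
Divide by the number of tests:
464 / 6 = 77.3333... ≈ 77.33

77.33


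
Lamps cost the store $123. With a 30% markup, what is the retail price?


Calculate the markup amount:
30% of $123 = $36.90
Add to cost:
$123 + $36.90 = $159.90

$159.90


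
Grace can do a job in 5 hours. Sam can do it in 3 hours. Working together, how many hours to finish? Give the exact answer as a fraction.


Grace's rate: 1/5 of the job per hour
Sam's rate: 1/3 of the job per hour
Combined rate: 1/5 + 1/3 = 8/15 per hour
Time = 1 / (8/15) = 15/8 hours (≈ 1.88 hours)

15/8 hours


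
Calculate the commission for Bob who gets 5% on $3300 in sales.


Convert rate to decimal:
5% = 0.05
Multiply by sales:
$3300 x 0.05 = $165

$165


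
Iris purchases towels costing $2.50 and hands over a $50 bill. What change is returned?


Start with the amount paid:
$50
Subtract the price:
$50 - $2.50 = $47.50

$47.50


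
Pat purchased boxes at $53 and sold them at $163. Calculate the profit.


Selling price = $163
Cost price = $53
Profit = selling price - cost price:
Profit = $163 - $53 = $110

$110


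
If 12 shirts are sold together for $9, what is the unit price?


Total cost: $9
Number of items: 12
Unit price: $9 / 12 = $0.75

$0.75


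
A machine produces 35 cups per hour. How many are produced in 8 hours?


Production rate: 35 cups per hour
Time: 8 hours
Total: 35 x 8 = 280 cups

280 cups


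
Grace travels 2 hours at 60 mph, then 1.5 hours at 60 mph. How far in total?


Leg 1 distance:
60 x 2 = 120 miles
Leg 2 distance:
60 x 1.5 = 90 miles
Total distance:
120 + 90 = 210 miles

210 miles


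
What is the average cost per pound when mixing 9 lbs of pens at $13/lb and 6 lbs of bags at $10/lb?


Cost of pens:
9 x $13 = $117
Cost of bags:
6 x $10 = $60
Total cost: $117 + $60 = $177
Total weight: 15 lbs
Average: $177 / 15 = $11.80/lb

$11.80/lb


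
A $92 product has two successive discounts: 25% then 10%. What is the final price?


First discount:
25% of $92 = $23
Price after first discount:
$92 - $23 = $69
Second discount:
10% of $69 = $6.90
Final price:
$69 - $6.90 = $62.10

$62.10


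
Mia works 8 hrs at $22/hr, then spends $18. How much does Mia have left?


Calculate earnings:
8 x $22 = $176
Subtract spending:
$176 - $18 = $158

$158


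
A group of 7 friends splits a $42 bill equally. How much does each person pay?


Total bill: $42
Number of people: 7
Each pays: $42 / 7 = $6

$6


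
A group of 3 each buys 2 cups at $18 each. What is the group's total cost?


Cost per person:
2 x $18 = $36
Group total:
3 x $36 = $108

$108


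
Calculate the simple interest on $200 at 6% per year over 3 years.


Use the formula I = P x R x T / 100
P x R x T = 200 x 6 x 3 = 3600
I = 3600 / 100 = $36

$36


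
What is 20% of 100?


Convert percentage to decimal:
20% = 0.2
Multiply:
100 x 0.2 = 20

20


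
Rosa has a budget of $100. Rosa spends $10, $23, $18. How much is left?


Add up expenses:
$10 + $23 + $18 = $51
Subtract from budget:
$100 - $51 = $49

$49


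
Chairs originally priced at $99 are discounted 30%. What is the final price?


Calculate the discount amount:
30% of $99 = $29.70
Subtract from original:
$99 - $29.70 = $69.30

$69.30


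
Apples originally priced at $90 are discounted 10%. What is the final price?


Calculate the discount amount:
10% of $90 = $9
Subtract from original:
$90 - $9 = $81

$81


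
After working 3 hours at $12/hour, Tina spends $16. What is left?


Calculate earnings:
3 x $12 = $36
Subtract spending:
$36 - $16 = $20

$20


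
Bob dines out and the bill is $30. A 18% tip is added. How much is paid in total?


Calculate the tip:
18% of $30 = $5.40
Add tip to meal cost:
$30 + $5.40 = $35.40

$35.40


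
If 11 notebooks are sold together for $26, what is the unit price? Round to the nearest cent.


Total cost: $26
Number of items: 11
Unit price: $26 / 11 = $2.3636... ≈ $2.36

$2.36


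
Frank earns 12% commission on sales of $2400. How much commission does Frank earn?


Convert rate to decimal:
12% = 0.12
Multiply by sales:
$2400 x 0.12 = $288

$288


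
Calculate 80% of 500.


Convert percentage to decimal:
80% = 0.8
Multiply:
500 x 0.8 = 400

400


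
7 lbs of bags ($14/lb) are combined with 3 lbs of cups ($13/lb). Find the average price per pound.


Cost of bags:
7 x $14 = $98
Cost of cups:
3 x $13 = $39
Total cost: $98 + $39 = $137
Total weight: 10 lbs
Average: $137 / 10 = $13.70/lb

$13.70/lb


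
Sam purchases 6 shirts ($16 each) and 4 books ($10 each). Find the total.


Cost of shirts:
6 x $16 = $96
Cost of books:
4 x $10 = $40
Add both:
$96 + $40 = $136

$136


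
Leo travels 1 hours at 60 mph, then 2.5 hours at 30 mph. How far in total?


Leg 1 distance:
60 x 1 = 60 miles
Leg 2 distance:
30 x 2.5 = 75 miles
Total distance:
60 + 75 = 135 miles

135 miles


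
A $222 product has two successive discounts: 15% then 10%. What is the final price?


First discount:
15% of $222 = $33.30
Price after first discount:
$222 - $33.30 = $188.70
Second discount:
10% of $188.70 = $18.87
Final price:
$188.70 - $18.87 = $169.83

$169.83


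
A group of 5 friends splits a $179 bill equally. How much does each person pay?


Total bill: $179
Number of people: 5
Each pays: $179 / 5 = $35.80

$35.80


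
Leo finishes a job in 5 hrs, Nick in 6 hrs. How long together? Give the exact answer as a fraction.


Leo's rate: 1/5 of the job per hour
Nick's rate: 1/6 of the job per hour
Combined rate: 1/5 + 1/6 = 11/30 per hour
Time = 1 / (11/30) = 30/11 hours (≈ 2.73 hours)

30/11 hours


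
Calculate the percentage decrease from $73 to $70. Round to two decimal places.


Find the absolute change:
|70 - 73| = 3
Divide by original and multiply by 100:
3 / 73 x 100 = 4.1095...% ≈ 4.11%

4.11%


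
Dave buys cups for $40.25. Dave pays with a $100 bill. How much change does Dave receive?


Start with the amount paid:
$100
Subtract the price:
$100 - $40.25 = $59.75

$59.75


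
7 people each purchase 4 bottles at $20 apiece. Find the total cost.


Cost per person:
4 x $20 = $80
Group total:
7 x $80 = $560

$560
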